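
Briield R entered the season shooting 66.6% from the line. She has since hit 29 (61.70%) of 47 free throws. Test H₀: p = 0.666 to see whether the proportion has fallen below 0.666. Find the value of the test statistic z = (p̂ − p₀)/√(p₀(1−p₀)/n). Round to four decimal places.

p̂ = 29/47 = 0.617021.
Standard error under H₀: √(0.666×0.334/47) = 0.068796.
z = (0.617021 − 0.666)/0.068796 = -0.048979/0.068796 = -0.7119.
p-value = P(Z < -0.712) ≈ 0.2382.

z = -0.7119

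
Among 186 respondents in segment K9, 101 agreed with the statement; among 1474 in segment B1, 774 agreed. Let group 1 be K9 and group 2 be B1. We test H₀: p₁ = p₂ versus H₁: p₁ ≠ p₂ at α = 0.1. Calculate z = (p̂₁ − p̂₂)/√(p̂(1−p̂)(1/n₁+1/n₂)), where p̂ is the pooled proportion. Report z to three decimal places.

z = 0.461

p̂₁ = 101/186 = 0.54301, p̂₂ = 774/1474 = 0.52510.
Pooled p̂ = (101+774)/(186+1474) = 875/1660 = 0.52711.
SE = √(0.249265 × 0.00605477) = 0.03885.
z = (0.54301 − 0.52510)/0.03885 = 0.01791/0.03885 = 0.461.
p-value = 2·P(Z > 0.461) ≈ 0.6448; since p > α = 0.1, fail to reject H₀.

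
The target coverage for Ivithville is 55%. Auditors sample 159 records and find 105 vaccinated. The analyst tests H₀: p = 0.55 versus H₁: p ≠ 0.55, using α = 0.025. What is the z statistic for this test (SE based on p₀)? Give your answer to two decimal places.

p̂ = 105/159 = 0.66038.
Under H₀, SE = √(0.55·0.45/159) = √(0.0015566) = 0.03945.
z = (0.66038 − 0.55)/0.03945 = 0.11038/0.03945 = 2.80.
p-value = 2·P(Z > 2.798) ≈ 0.0051, so at α = 0.025 we reject H₀.

z = 2.80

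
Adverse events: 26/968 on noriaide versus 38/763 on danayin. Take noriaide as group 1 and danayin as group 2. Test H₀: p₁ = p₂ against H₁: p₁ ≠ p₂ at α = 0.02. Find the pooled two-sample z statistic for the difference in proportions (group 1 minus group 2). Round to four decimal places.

z = -2.5116

p̂₁ = 26/968 ≈ 0.0268595, p̂₂ = 38/763 ≈ 0.0498034.
Pooled p̂ = (26+38)/(968+763) = 64/1731 = 0.0369728.
SE = √(0.0356059 × 0.00234367) = 0.0091350.
z = (0.0268595 − 0.0498034)/0.0091350 = -0.0229439/0.0091350 = -2.5116.
Two-sided p-value ≈ 2·Φ(−2.512) = 0.0120, so at α = 0.02 we reject H₀.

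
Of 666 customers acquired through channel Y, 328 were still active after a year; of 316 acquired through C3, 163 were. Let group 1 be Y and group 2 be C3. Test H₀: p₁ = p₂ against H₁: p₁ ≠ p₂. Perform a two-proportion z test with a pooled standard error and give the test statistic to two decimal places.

z = -0.68

p̂₁ = 328/666 ≈ 0.4925, p̂₂ = 163/316 ≈ 0.5158.
Pooled p̂ = (328+163)/(666+316) = 491/982 = 0.5000.
SE = √(p̂(1−p̂)(1/n₁+1/n₂)) = √(0.5000·0.5000·0.00466606) = √(0.00116651) = 0.0342.
z = (0.4925 − 0.5158)/0.0342 = -0.0233/0.0342 = -0.68.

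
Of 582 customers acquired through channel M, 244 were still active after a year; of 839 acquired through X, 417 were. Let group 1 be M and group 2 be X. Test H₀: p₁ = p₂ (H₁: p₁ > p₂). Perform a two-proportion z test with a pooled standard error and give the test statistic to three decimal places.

p̂₁ = 244/582 ≈ 0.419244, p̂₂ = 417/839 ≈ 0.497020.
Pooled p̂ = (244+417)/(582+839) = 661/1421 = 0.465165.
SE = √(0.248787 × 0.00291011) = 0.026907.
z = (0.419244 − 0.497020)/0.026907 = -0.077776/0.026907 = -2.891.
p-value = P(Z > -2.891) ≈ 0.9981.

z = -2.891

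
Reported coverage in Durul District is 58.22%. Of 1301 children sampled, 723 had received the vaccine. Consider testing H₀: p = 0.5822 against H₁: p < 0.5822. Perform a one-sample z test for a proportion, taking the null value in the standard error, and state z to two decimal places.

p̂ = 723/1301 ≈ 0.55573.
SE = √(p₀(1−p₀)/n) = √(0.24324/1301) = 0.01367.
z = (0.55573 − 0.5822)/0.01367 = -0.02647/0.01367 = -1.94.

z = -1.94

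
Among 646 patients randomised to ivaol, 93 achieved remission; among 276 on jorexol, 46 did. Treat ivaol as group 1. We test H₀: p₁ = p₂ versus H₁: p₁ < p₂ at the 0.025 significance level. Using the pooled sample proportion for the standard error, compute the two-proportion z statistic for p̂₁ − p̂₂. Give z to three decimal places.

p̂₁ = 93/646 ≈ 0.143963, p̂₂ = 46/276 ≈ 0.166667.
Pooled p̂ = (93+46)/(646+276) = 139/922 = 0.150759.
SE = √(0.128031 × 0.00517118) = 0.025731.
z = (0.143963 − 0.166667)/0.025731 = -0.022704/0.025731 = -0.882.
p-value = P(Z < -0.882) ≈ 0.1888, so at α = 0.025 we fail to reject H₀.

z = -0.882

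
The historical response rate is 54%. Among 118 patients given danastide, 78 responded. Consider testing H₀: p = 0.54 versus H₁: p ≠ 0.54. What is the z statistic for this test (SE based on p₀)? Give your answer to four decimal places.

z = 2.6376

p̂ = 78/118 ≈ 0.661017.
SE = √(p₀(1−p₀)/n) = √(0.2484/118) = 0.045881.
z = (0.661017 − 0.54)/0.045881 = 0.121017/0.045881 = 2.6376.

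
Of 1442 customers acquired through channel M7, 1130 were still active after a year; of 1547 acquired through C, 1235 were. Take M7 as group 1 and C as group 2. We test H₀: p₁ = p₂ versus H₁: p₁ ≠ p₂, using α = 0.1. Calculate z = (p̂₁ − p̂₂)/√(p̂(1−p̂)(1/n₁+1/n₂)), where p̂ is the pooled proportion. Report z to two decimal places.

z = -0.99

p̂₁ = 1130/1442 ≈ 0.7836, p̂₂ = 1235/1547 ≈ 0.7983.
Pooled p̂ = (1130+1235)/(1442+1547) = 2365/2989 = 0.7912.
SE = √(p̂(1−p̂)(1/n₁+1/n₂)) = √(0.7912·0.2088·0.00133989) = √(0.000221327) = 0.0149.
z = (0.7836 − 0.7983)/0.0149 = -0.0147/0.0149 = -0.99.
p-value = 2·P(Z > 0.987) ≈ 0.3236, so at α = 0.1 we fail to reject H₀.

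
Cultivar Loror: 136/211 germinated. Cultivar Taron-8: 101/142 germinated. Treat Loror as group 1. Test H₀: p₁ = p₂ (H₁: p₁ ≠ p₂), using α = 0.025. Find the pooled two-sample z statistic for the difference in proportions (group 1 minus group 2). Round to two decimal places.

z = -1.31

p̂₁ = 136/211 = 0.6445, p̂₂ = 101/142 = 0.7113.
Pooled p̂ = (136+101)/(211+142) = 237/353 = 0.6714.
SE = √(p̂(1−p̂)(1/n₁+1/n₂)) = √(0.6714·0.3286·0.0117816) = √(0.00259933) = 0.0510.
z = (0.6445 − 0.7113)/0.0510 = -0.0668/0.0510 = -1.31.
p-value = 2·P(Z > 1.309) ≈ 0.1907; since p > α = 0.025, fail to reject H₀.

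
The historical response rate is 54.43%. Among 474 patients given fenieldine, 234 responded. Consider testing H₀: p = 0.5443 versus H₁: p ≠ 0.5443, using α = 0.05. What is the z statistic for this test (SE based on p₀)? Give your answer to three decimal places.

p̂ = 234/474 ≈ 0.49367.
Under H₀, SE = √(0.5443·0.4557/474) = √(0.000523286) = 0.02288.
z = (0.49367 − 0.5443)/0.02288 = -0.05063/0.02288 = -2.213.
p-value = 2·P(Z > 2.213) ≈ 0.0269, so at α = 0.05 we reject H₀.

z = -2.213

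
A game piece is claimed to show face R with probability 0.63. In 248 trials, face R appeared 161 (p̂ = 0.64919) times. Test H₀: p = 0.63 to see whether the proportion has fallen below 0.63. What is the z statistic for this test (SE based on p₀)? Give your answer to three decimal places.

z = 0.626

p̂ = 161/248 = 0.64919.
Standard error under H₀: √(0.63×0.37/248) = 0.03066.
z = (0.64919 − 0.63)/0.03066 = 0.01919/0.03066 = 0.626.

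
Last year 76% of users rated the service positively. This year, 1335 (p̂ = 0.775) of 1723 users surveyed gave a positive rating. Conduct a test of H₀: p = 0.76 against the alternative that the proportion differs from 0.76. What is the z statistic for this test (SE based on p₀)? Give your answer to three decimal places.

z = 1.440

p̂ = 1335/1723 ≈ 0.7748114.
Under H₀, SE = √(0.76·0.24/1723) = √(0.000105862) = 0.0102889.
z = (0.7748114 − 0.76)/0.0102889 = 0.0148114/0.0102889 = 1.440.
Two-sided p-value ≈ 2·Φ(−1.440) = 0.1500.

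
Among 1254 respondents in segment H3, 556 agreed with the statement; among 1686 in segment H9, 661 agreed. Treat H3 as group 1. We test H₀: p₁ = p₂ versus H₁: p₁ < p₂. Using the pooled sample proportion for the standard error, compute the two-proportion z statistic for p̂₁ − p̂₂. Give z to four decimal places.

p̂₁ = 556/1254 = 0.443381, p̂₂ = 661/1686 = 0.392052.
Pooled p̂ = (556+661)/(1254+1686) = 1217/2940 = 0.413946.
SE = √(p̂(1−p̂)(1/n₁+1/n₂)) = √(0.413946·0.586054·0.00139057) = √(0.000337344) = 0.018367.
z = (0.443381 − 0.392052)/0.018367 = 0.051329/0.018367 = 2.7946.

z = 2.7946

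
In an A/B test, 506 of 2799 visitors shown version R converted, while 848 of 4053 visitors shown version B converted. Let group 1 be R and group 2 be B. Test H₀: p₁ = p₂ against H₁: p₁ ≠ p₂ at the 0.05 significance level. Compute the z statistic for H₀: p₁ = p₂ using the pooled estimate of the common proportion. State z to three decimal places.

z = -2.907

p̂₁ = 506/2799 = 0.180779, p̂₂ = 848/4053 = 0.209228.
Pooled p̂ = (506+848)/(2799+4053) = 1354/6852 = 0.197607.
SE = √(0.158558 × 0.000604001) = 0.009786.
z = (0.180779 − 0.209228)/0.009786 = -0.028449/0.009786 = -2.907.
p-value = 2·P(Z > 2.907) ≈ 0.0036. With α = 0.05, reject H₀.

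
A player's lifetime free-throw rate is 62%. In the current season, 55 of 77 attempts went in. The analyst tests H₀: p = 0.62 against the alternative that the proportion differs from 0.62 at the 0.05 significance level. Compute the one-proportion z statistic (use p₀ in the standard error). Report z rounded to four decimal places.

p̂ = 55/77 ≈ 0.714286.
SE = √(p₀(1−p₀)/n) = √(0.2356/77) = 0.055315.
z = (0.714286 − 0.62)/0.055315 = 0.094286/0.055315 = 1.7045.
p-value = 2·P(Z > 1.705) ≈ 0.0883. With α = 0.05, fail to reject H₀.

z = 1.7045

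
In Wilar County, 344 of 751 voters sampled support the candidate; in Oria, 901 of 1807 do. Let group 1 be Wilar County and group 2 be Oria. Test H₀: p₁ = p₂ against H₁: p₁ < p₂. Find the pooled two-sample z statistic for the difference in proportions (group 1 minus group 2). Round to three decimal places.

z = -1.869

p̂₁ = 344/751 = 0.45806, p̂₂ = 901/1807 = 0.49862.
Pooled p̂ = (344+901)/(751+1807) = 1245/2558 = 0.48671.
SE = √(p̂(1−p̂)(1/n₁+1/n₂)) = √(0.48671·0.51329·0.00188496) = √(0.000470907) = 0.02170.
z = (0.45806 − 0.49862)/0.02170 = -0.04056/0.02170 = -1.869.
p-value = P(Z < -1.869) ≈ 0.0308.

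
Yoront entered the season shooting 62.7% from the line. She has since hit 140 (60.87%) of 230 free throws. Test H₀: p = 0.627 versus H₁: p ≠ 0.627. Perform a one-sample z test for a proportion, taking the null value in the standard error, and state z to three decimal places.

z = -0.574

p̂ = 140/230 ≈ 0.60870.
Standard error under H₀: √(0.627×0.373/230) = 0.03189.
z = (0.60870 − 0.627)/0.03189 = -0.01830/0.03189 = -0.574.
Two-sided p-value ≈ 2·Φ(−0.574) = 0.5660.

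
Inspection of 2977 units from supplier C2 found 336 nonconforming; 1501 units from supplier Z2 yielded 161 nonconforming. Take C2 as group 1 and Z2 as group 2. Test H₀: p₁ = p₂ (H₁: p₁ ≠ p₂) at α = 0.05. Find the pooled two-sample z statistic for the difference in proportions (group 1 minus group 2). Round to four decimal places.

p̂₁ = 336/2977 = 0.112865, p̂₂ = 161/1501 = 0.107262.
Pooled p̂ = (336+161)/(2977+1501) = 497/4478 = 0.110987.
SE = √(p̂(1−p̂)(1/n₁+1/n₂)) = √(0.110987·0.889013·0.00100213) = √(9.88792e-05) = 0.009944.
z = (0.112865 − 0.107262)/0.009944 = 0.005603/0.009944 = 0.5635.
Two-sided p-value ≈ 2·Φ(−0.564) = 0.5731; since p > α = 0.05, fail to reject H₀.

z = 0.5635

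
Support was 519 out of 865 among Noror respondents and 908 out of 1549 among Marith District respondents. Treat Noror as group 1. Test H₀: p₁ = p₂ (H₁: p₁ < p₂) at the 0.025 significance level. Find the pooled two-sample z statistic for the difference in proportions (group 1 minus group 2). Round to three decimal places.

p̂₁ = 519/865 ≈ 0.60000, p̂₂ = 908/1549 ≈ 0.58618.
Pooled p̂ = (519+908)/(865+1549) = 1427/2414 = 0.59114.
SE = √(0.241694 × 0.00180165) = 0.02087.
z = (0.60000 − 0.58618)/0.02087 = 0.01382/0.02087 = 0.662.
p-value = P(Z < 0.662) ≈ 0.7460, so at α = 0.025 we fail to reject H₀.

z = 0.662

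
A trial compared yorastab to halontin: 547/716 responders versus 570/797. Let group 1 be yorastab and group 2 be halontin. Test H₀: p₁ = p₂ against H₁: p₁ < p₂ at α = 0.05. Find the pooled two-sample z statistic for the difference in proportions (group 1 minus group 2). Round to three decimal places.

p̂₁ = 547/716 ≈ 0.763966, p̂₂ = 570/797 ≈ 0.715182.
Pooled p̂ = (547+570)/(716+797) = 1117/1513 = 0.738268.
SE = √(p̂(1−p̂)(1/n₁+1/n₂)) = √(0.738268·0.261732·0.00265135) = √(0.000512316) = 0.022634.
z = (0.763966 − 0.715182)/0.022634 = 0.048784/0.022634 = 2.155.
p-value = P(Z < 2.155) ≈ 0.9844. With α = 0.05, fail to reject H₀.

z = 2.155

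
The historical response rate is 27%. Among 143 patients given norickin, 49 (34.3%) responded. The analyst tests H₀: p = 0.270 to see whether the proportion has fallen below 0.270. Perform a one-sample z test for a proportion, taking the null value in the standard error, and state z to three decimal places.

z = 1.957

p̂ = 49/143 ≈ 0.34266.
Under H₀, SE = √(0.27·0.73/143) = √(0.00137832) = 0.03713.
z = (0.34266 − 0.27)/0.03713 = 0.07266/0.03713 = 1.957.
p-value = P(Z < 1.957) ≈ 0.9748.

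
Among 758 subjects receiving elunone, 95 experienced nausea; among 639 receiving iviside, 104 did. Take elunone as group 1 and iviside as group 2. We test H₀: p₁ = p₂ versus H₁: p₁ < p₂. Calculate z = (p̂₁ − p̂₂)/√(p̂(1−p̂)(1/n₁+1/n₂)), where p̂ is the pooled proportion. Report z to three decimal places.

z = -1.994

p̂₁ = 95/758 = 0.12533, p̂₂ = 104/639 = 0.16275.
Pooled p̂ = (95+104)/(758+639) = 199/1397 = 0.14245.
SE = √(0.122157 × 0.00288421) = 0.01877.
z = (0.12533 − 0.16275)/0.01877 = -0.03742/0.01877 = -1.994.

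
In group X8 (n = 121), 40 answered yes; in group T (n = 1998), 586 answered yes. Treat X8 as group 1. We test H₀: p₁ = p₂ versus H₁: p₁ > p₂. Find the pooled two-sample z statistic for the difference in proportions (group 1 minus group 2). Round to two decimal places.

p̂₁ = 40/121 = 0.3306, p̂₂ = 586/1998 = 0.2933.
Pooled p̂ = (40+586)/(121+1998) = 626/2119 = 0.2954.
SE = √(p̂(1−p̂)(1/n₁+1/n₂)) = √(0.2954·0.7046·0.00876496) = √(0.00182441) = 0.0427.
z = (0.3306 − 0.2933)/0.0427 = 0.0373/0.0427 = 0.87.

z = 0.87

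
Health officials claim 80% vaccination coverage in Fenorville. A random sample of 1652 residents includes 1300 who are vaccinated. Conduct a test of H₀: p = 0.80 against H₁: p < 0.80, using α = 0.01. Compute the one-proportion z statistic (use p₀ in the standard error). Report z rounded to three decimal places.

p̂ = 1300/1652 = 0.78692.
Under H₀, SE = √(0.8·0.2/1652) = √(9.68523e-05) = 0.00984.
z = (0.78692 − 0.8)/0.00984 = -0.01308/0.00984 = -1.329.
p-value = P(Z < -1.329) ≈ 0.0920; since p > α = 0.01, fail to reject H₀.

z = -1.329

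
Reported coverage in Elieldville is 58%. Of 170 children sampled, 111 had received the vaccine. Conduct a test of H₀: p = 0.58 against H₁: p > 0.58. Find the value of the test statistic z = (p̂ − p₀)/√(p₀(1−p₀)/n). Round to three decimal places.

z = 1.927

p̂ = 111/170 ≈ 0.65294.
SE = √(p₀(1−p₀)/n) = √(0.2436/170) = 0.03785.
z = (0.65294 − 0.58)/0.03785 = 0.07294/0.03785 = 1.927.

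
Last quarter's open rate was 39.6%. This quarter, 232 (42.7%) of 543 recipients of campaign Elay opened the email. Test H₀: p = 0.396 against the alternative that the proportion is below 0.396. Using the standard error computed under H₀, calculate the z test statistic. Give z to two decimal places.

z = 1.49

p̂ = 232/543 ≈ 0.4273.
Under H₀, SE = √(0.396·0.604/543) = √(0.000440486) = 0.0210.
z = (0.4273 − 0.396)/0.0210 = 0.0313/0.0210 = 1.49.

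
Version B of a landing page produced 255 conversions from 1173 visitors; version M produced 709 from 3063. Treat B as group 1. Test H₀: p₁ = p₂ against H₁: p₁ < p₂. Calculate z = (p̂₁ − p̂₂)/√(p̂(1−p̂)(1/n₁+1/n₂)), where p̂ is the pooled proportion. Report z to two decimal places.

p̂₁ = 255/1173 = 0.2174, p̂₂ = 709/3063 = 0.2315.
Pooled p̂ = (255+709)/(1173+3063) = 964/4236 = 0.2276.
SE = √(0.175784 × 0.00117899) = 0.0144.
z = (0.2174 − 0.2315)/0.0144 = -0.0141/0.0144 = -0.98.

z = -0.98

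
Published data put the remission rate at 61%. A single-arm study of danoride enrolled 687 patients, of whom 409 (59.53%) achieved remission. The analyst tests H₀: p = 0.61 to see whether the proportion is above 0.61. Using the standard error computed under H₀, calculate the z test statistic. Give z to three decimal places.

z = -0.788

p̂ = 409/687 = 0.59534.
Standard error under H₀: √(0.61×0.39/687) = 0.01861.
z = (0.59534 − 0.61)/0.01861 = -0.01466/0.01861 = -0.788.
p-value = P(Z > -0.788) ≈ 0.7846.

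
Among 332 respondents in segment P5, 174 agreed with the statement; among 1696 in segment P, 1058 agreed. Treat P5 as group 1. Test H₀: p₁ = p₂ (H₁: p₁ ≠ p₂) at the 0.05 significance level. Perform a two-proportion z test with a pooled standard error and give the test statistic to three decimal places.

z = -3.403

p̂₁ = 174/332 ≈ 0.524096, p̂₂ = 1058/1696 ≈ 0.623821.
Pooled p̂ = (174+1058)/(332+1696) = 1232/2028 = 0.607495.
SE = √(0.238445 × 0.00360167) = 0.029305.
z = (0.524096 − 0.623821)/0.029305 = -0.099725/0.029305 = -3.403.
p-value = 2·P(Z > 3.403) ≈ 0.0007; since p < α = 0.05, reject H₀.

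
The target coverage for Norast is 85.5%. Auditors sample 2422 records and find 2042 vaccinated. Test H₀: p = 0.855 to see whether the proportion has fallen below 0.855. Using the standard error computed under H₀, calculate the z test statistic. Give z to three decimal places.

p̂ = 2042/2422 ≈ 0.8431049.
SE = √(p₀(1−p₀)/n) = √(0.12398/2422) = 0.0071545.
z = (0.8431049 − 0.855)/0.0071545 = -0.0118951/0.0071545 = -1.663.

z = -1.663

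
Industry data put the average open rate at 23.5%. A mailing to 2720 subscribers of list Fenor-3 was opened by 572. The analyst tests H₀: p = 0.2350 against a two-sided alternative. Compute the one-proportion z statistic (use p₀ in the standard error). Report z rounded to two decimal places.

z = -3.04

p̂ = 572/2720 ≈ 0.21029.
Standard error under H₀: √(0.235×0.765/2720) = 0.00813.
z = (0.21029 − 0.235)/0.00813 = -0.02471/0.00813 = -3.04.
Two-sided p-value ≈ 2·Φ(−3.039) = 0.0024.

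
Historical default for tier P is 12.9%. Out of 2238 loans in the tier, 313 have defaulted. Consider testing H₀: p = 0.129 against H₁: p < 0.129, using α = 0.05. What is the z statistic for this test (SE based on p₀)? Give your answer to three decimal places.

p̂ = 313/2238 = 0.13986.
Standard error under H₀: √(0.129×0.871/2238) = 0.00709.
z = (0.13986 − 0.129)/0.00709 = 0.01086/0.00709 = 1.532.
p-value = P(Z < 1.532) ≈ 0.9373; since p > α = 0.05, fail to reject H₀.

z = 1.532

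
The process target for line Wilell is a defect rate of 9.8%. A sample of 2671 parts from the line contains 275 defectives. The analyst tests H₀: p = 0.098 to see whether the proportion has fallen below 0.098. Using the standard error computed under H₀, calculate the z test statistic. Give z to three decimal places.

z = 0.862

p̂ = 275/2671 = 0.102958.
Under H₀, SE = √(0.098·0.902/2671) = √(3.30947e-05) = 0.005753.
z = (0.102958 − 0.098)/0.005753 = 0.004958/0.005753 = 0.862.
p-value = P(Z < 0.862) ≈ 0.8056.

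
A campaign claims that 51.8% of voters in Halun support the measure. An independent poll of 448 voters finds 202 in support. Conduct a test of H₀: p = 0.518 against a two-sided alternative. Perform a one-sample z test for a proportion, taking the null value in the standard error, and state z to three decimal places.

p̂ = 202/448 = 0.450893.
SE = √(p₀(1−p₀)/n) = √(0.24968/448) = 0.023607.
z = (0.450893 − 0.518)/0.023607 = -0.067107/0.023607 = -2.843.

z = -2.843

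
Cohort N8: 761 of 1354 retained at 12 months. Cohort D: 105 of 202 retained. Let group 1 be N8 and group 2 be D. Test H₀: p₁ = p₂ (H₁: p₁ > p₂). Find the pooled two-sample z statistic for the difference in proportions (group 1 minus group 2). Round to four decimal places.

p̂₁ = 761/1354 ≈ 0.562038, p̂₂ = 105/202 ≈ 0.519802.
Pooled p̂ = (761+105)/(1354+202) = 866/1556 = 0.556555.
SE = √(0.246802 × 0.00568905) = 0.037471.
z = (0.562038 − 0.519802)/0.037471 = 0.042236/0.037471 = 1.1272.
p-value = P(Z > 1.127) ≈ 0.1298.

z = 1.1272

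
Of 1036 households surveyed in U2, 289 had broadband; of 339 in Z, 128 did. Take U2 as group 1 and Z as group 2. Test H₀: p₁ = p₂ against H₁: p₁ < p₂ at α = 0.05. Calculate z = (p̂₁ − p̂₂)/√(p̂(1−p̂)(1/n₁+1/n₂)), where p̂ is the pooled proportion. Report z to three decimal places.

z = -3.429

p̂₁ = 289/1036 = 0.27896, p̂₂ = 128/339 = 0.37758.
Pooled p̂ = (289+128)/(1036+339) = 417/1375 = 0.30327.
SE = √(0.211298 × 0.0039151) = 0.02876.
z = (0.27896 − 0.37758)/0.02876 = -0.09862/0.02876 = -3.429.
p-value = P(Z < -3.429) ≈ 0.0003. With α = 0.05, reject H₀.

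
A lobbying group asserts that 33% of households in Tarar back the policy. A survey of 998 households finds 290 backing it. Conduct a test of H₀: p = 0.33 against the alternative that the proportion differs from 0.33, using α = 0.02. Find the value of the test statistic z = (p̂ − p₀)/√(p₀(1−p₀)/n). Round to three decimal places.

z = -2.648

p̂ = 290/998 = 0.290581.
Under H₀, SE = √(0.33·0.67/998) = √(0.000221543) = 0.014884.
z = (0.290581 − 0.33)/0.014884 = -0.039419/0.014884 = -2.648.
Two-sided p-value ≈ 2·Φ(−2.648) = 0.0081; since p < α = 0.02, reject H₀.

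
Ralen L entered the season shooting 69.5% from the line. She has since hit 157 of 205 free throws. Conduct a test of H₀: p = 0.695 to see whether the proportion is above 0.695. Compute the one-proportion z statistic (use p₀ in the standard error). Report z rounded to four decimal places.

z = 2.2034

p̂ = 157/205 = 0.765854.
Under H₀, SE = √(0.695·0.305/205) = √(0.00103402) = 0.032156.
z = (0.765854 − 0.695)/0.032156 = 0.070854/0.032156 = 2.2034.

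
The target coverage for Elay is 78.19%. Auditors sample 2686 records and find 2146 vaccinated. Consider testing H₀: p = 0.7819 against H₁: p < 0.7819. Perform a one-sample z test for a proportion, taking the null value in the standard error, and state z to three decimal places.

z = 2.141

p̂ = 2146/2686 ≈ 0.79896.
SE = √(p₀(1−p₀)/n) = √(0.17053/2686) = 0.00797.
z = (0.79896 − 0.7819)/0.00797 = 0.01706/0.00797 = 2.141.
p-value = P(Z < 2.141) ≈ 0.9839.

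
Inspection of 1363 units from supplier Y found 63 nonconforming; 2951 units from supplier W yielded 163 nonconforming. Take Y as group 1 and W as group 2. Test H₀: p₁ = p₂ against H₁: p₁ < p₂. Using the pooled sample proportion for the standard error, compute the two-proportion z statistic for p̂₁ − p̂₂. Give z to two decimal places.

z = -1.24

p̂₁ = 63/1363 ≈ 0.04622, p̂₂ = 163/2951 ≈ 0.05524.
Pooled p̂ = (63+163)/(1363+2951) = 226/4314 = 0.05239.
SE = √(p̂(1−p̂)(1/n₁+1/n₂)) = √(0.05239·0.94761·0.00107254) = √(5.32444e-05) = 0.00730.
z = (0.04622 − 0.05524)/0.00730 = -0.00902/0.00730 = -1.24.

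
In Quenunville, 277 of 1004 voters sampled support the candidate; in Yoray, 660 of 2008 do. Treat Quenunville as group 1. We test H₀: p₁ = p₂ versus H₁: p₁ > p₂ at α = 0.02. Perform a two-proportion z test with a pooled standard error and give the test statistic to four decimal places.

p̂₁ = 277/1004 = 0.275896, p̂₂ = 660/2008 = 0.328685.
Pooled p̂ = (277+660)/(1004+2008) = 937/3012 = 0.311089.
SE = √(0.214313 × 0.00149402) = 0.017894.
z = (0.275896 − 0.328685)/0.017894 = -0.052789/0.017894 = -2.9501.
p-value = P(Z > -2.950) ≈ 0.9984. With α = 0.02, fail to reject H₀.

z = -2.9501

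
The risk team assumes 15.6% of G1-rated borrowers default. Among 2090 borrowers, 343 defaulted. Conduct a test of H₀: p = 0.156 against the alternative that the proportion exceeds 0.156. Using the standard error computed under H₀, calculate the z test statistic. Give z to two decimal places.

p̂ = 343/2090 = 0.16411.
Standard error under H₀: √(0.156×0.844/2090) = 0.00794.
z = (0.16411 − 0.156)/0.00794 = 0.00811/0.00794 = 1.02.

z = 1.02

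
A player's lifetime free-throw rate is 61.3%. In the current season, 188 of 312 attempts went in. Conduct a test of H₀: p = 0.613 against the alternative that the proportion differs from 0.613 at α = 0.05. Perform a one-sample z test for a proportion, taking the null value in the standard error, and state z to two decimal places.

p̂ = 188/312 ≈ 0.6026.
Standard error under H₀: √(0.613×0.387/312) = 0.0276.
z = (0.6026 − 0.613)/0.0276 = -0.0104/0.0276 = -0.38.
p-value = 2·P(Z > 0.378) ≈ 0.7051; since p > α = 0.05, fail to reject H₀.

z = -0.38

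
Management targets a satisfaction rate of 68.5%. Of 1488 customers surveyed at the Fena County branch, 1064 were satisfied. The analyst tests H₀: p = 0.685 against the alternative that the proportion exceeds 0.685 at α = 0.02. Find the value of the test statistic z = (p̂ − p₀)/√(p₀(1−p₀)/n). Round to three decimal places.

z = 2.496

p̂ = 1064/1488 = 0.71505.
Standard error under H₀: √(0.685×0.315/1488) = 0.01204.
z = (0.71505 − 0.685)/0.01204 = 0.03005/0.01204 = 2.496.
p-value = P(Z > 2.496) ≈ 0.0063, so at α = 0.02 we reject H₀.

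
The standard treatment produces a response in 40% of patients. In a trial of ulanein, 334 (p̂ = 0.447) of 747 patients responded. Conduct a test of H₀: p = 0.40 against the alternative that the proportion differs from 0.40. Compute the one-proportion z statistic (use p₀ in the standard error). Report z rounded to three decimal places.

p̂ = 334/747 = 0.44712.
SE = √(p₀(1−p₀)/n) = √(0.24/747) = 0.01792.
z = (0.44712 − 0.4)/0.01792 = 0.04712/0.01792 = 2.629.
p-value = 2·P(Z > 2.629) ≈ 0.0086.

z = 2.629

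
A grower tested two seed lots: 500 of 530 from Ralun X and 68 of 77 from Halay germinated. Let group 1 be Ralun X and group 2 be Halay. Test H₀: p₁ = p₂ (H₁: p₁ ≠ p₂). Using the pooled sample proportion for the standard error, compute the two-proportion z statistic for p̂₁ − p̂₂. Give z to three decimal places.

p̂₁ = 500/530 ≈ 0.94340, p̂₂ = 68/77 ≈ 0.88312.
Pooled p̂ = (500+68)/(530+77) = 568/607 = 0.93575.
SE = √(0.0601223 × 0.0148738) = 0.02990.
z = (0.94340 − 0.88312)/0.02990 = 0.06028/0.02990 = 2.016.

z = 2.016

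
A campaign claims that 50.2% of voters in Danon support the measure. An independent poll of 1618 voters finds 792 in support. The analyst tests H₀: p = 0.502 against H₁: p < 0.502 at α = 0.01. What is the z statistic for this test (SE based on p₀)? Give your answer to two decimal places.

p̂ = 792/1618 ≈ 0.4895.
Under H₀, SE = √(0.502·0.498/1618) = √(0.000154509) = 0.0124.
z = (0.4895 − 0.502)/0.0124 = -0.0125/0.0124 = -1.01.
p-value = P(Z < -1.006) ≈ 0.1572. With α = 0.01, fail to reject H₀.

z = -1.01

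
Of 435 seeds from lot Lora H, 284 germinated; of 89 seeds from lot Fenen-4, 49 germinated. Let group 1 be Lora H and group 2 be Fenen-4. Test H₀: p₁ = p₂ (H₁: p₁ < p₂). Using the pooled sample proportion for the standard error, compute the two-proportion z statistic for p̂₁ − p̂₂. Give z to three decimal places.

p̂₁ = 284/435 = 0.65287, p̂₂ = 49/89 = 0.55056.
Pooled p̂ = (284+49)/(435+89) = 333/524 = 0.63550.
SE = √(0.231641 × 0.0135348) = 0.05599.
z = (0.65287 − 0.55056)/0.05599 = 0.10231/0.05599 = 1.827.

z = 1.827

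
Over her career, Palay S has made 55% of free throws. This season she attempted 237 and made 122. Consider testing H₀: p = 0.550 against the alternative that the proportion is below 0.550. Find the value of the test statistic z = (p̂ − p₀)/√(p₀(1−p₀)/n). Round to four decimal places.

p̂ = 122/237 = 0.514768.
Standard error under H₀: √(0.55×0.45/237) = 0.032316.
z = (0.514768 − 0.55)/0.032316 = -0.035232/0.032316 = -1.0902.
p-value = P(Z < -1.090) ≈ 0.1378.

z = -1.0902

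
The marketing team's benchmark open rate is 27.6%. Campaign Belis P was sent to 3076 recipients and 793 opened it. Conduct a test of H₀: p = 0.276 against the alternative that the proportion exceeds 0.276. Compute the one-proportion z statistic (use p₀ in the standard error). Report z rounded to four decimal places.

p̂ = 793/3076 ≈ 0.257802.
SE = √(p₀(1−p₀)/n) = √(0.19982/3076) = 0.008060.
z = (0.257802 − 0.276)/0.008060 = -0.018198/0.008060 = -2.2578.
p-value = P(Z > -2.258) ≈ 0.9880.

z = -2.2578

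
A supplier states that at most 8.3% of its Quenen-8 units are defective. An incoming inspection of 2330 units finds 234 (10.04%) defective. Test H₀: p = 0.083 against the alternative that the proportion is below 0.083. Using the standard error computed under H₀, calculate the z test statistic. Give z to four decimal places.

z = 3.0495

p̂ = 234/2330 ≈ 0.1004292.
Standard error under H₀: √(0.083×0.917/2330) = 0.0057154.
z = (0.1004292 − 0.083)/0.0057154 = 0.0174292/0.0057154 = 3.0495.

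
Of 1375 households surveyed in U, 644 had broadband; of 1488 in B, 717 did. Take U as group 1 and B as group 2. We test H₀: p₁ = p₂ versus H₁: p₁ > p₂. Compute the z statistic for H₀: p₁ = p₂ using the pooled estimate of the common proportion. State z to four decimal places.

p̂₁ = 644/1375 = 0.468364, p̂₂ = 717/1488 = 0.481855.
Pooled p̂ = (644+717)/(1375+1488) = 1361/2863 = 0.475375.
SE = √(0.249394 × 0.00139932) = 0.018681.
z = (0.468364 − 0.481855)/0.018681 = -0.013491/0.018681 = -0.7222.
p-value = P(Z > -0.722) ≈ 0.7649.

z = -0.7222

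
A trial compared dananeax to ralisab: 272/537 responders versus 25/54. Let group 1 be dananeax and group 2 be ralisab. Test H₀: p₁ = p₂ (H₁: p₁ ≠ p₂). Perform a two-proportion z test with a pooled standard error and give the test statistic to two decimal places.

p̂₁ = 272/537 ≈ 0.5065, p̂₂ = 25/54 ≈ 0.4630.
Pooled p̂ = (272+25)/(537+54) = 297/591 = 0.5025.
SE = √(0.249994 × 0.0203807) = 0.0714.
z = (0.5065 − 0.4630)/0.0714 = 0.0435/0.0714 = 0.61.

z = 0.61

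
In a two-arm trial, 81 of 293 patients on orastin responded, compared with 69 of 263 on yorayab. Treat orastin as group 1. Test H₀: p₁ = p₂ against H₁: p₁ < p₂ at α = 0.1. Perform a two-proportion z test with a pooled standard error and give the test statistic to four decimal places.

p̂₁ = 81/293 = 0.276451, p̂₂ = 69/263 = 0.262357.
Pooled p̂ = (81+69)/(293+263) = 150/556 = 0.269784.
SE = √(0.197001 × 0.00721525) = 0.037702.
z = (0.276451 − 0.262357)/0.037702 = 0.014094/0.037702 = 0.3738.
p-value = P(Z < 0.374) ≈ 0.6457; since p > α = 0.1, fail to reject H₀.

z = 0.3738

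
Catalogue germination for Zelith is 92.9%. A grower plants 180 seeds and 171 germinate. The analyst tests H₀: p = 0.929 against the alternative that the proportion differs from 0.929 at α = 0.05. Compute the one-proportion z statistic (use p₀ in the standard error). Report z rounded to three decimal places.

p̂ = 171/180 ≈ 0.95000.
Under H₀, SE = √(0.929·0.071/180) = √(0.000366439) = 0.01914.
z = (0.95000 − 0.929)/0.01914 = 0.02100/0.01914 = 1.097.
Two-sided p-value ≈ 2·Φ(−1.097) = 0.2726; since p > α = 0.05, fail to reject H₀.

z = 1.097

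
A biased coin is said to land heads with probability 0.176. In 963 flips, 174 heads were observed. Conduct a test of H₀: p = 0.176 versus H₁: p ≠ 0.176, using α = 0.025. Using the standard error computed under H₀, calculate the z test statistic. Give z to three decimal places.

z = 0.382

p̂ = 174/963 = 0.18069.
Under H₀, SE = √(0.176·0.824/963) = √(0.000150596) = 0.01227.
z = (0.18069 − 0.176)/0.01227 = 0.00469/0.01227 = 0.382.
p-value = 2·P(Z > 0.382) ≈ 0.7026, so at α = 0.025 we fail to reject H₀.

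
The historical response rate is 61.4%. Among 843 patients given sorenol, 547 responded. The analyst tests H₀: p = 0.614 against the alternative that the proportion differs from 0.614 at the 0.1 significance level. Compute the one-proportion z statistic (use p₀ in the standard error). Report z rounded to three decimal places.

z = 2.080

p̂ = 547/843 = 0.648873.
Standard error under H₀: √(0.614×0.386/843) = 0.016767.
z = (0.648873 − 0.614)/0.016767 = 0.034873/0.016767 = 2.080.
Two-sided p-value ≈ 2·Φ(−2.080) = 0.0375. With α = 0.1, reject H₀.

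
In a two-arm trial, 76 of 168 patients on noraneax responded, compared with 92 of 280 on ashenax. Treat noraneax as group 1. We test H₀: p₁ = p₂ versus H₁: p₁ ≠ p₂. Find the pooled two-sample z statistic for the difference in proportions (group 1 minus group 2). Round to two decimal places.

z = 2.62

p̂₁ = 76/168 ≈ 0.4524, p̂₂ = 92/280 ≈ 0.3286.
Pooled p̂ = (76+92)/(168+280) = 168/448 = 0.3750.
SE = √(p̂(1−p̂)(1/n₁+1/n₂)) = √(0.3750·0.6250·0.00952381) = √(0.00223214) = 0.0472.
z = (0.4524 − 0.3286)/0.0472 = 0.1238/0.0472 = 2.62.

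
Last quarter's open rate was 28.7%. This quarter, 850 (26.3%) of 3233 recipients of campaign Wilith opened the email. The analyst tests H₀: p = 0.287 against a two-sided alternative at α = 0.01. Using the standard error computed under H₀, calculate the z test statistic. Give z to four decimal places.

p̂ = 850/3233 ≈ 0.2629137.
Under H₀, SE = √(0.287·0.713/3233) = √(6.32945e-05) = 0.0079558.
z = (0.2629137 − 0.287)/0.0079558 = -0.0240863/0.0079558 = -3.0275.
p-value = 2·P(Z > 3.028) ≈ 0.0025. With α = 0.01, reject H₀.

z = -3.0275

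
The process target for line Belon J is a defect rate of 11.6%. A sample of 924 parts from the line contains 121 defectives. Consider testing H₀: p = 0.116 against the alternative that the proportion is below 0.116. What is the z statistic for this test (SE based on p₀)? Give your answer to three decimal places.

p̂ = 121/924 ≈ 0.130952.
SE = √(p₀(1−p₀)/n) = √(0.10254/924) = 0.010535.
z = (0.130952 − 0.116)/0.010535 = 0.014952/0.010535 = 1.419.
p-value = P(Z < 1.419) ≈ 0.9221.

z = 1.419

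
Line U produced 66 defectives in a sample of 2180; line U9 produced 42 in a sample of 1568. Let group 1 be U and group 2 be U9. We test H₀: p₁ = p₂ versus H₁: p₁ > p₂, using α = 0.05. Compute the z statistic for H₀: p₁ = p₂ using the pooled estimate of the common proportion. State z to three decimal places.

z = 0.630

p̂₁ = 66/2180 = 0.03028, p̂₂ = 42/1568 = 0.02679.
Pooled p̂ = (66+42)/(2180+1568) = 108/3748 = 0.02882.
SE = √(0.027985 × 0.00109647) = 0.00554.
z = (0.03028 − 0.02679)/0.00554 = 0.00349/0.00554 = 0.630.
p-value = P(Z > 0.630) ≈ 0.2644. With α = 0.05, fail to reject H₀.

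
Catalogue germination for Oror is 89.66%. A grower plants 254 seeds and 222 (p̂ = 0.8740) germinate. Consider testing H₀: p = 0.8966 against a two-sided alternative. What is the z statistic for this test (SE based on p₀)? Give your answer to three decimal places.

z = -1.182

p̂ = 222/254 = 0.87402.
Standard error under H₀: √(0.8966×0.1034/254) = 0.01910.
z = (0.87402 − 0.8966)/0.01910 = -0.02258/0.01910 = -1.182.
Two-sided p-value ≈ 2·Φ(−1.182) = 0.2372.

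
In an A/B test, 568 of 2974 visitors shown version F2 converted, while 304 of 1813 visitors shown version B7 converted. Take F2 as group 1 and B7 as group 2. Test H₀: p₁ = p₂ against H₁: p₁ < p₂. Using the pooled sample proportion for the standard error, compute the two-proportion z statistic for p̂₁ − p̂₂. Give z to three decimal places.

z = 2.027

p̂₁ = 568/2974 ≈ 0.19099, p̂₂ = 304/1813 ≈ 0.16768.
Pooled p̂ = (568+304)/(2974+1813) = 872/4787 = 0.18216.
SE = √(0.148978 × 0.000887819) = 0.01150.
z = (0.19099 − 0.16768)/0.01150 = 0.02331/0.01150 = 2.027.
p-value = P(Z < 2.027) ≈ 0.9787.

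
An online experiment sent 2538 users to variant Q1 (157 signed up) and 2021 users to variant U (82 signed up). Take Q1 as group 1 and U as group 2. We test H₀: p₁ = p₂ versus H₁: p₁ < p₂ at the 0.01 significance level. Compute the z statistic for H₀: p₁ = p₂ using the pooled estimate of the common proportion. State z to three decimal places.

z = 3.203

p̂₁ = 157/2538 = 0.061860, p̂₂ = 82/2021 = 0.040574.
Pooled p̂ = (157+82)/(2538+2021) = 239/4559 = 0.052424.
SE = √(p̂(1−p̂)(1/n₁+1/n₂)) = √(0.052424·0.947576·0.000888816) = √(4.41524e-05) = 0.006645.
z = (0.061860 − 0.040574)/0.006645 = 0.021286/0.006645 = 3.203.
p-value = P(Z < 3.203) ≈ 0.9993. With α = 0.01, fail to reject H₀.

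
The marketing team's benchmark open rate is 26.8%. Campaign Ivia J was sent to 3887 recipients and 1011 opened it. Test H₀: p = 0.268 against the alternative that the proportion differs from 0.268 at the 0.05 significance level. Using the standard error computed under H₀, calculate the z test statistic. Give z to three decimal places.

z = -1.112

p̂ = 1011/3887 = 0.260098.
Under H₀, SE = √(0.268·0.732/3887) = √(5.04698e-05) = 0.007104.
z = (0.260098 − 0.268)/0.007104 = -0.007902/0.007104 = -1.112.
Two-sided p-value ≈ 2·Φ(−1.112) = 0.2660, so at α = 0.05 we fail to reject H₀.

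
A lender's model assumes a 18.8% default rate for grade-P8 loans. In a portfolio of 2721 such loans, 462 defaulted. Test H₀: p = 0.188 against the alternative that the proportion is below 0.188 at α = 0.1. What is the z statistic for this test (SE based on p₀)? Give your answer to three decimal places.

z = -2.431

p̂ = 462/2721 ≈ 0.16979.
Standard error under H₀: √(0.188×0.812/2721) = 0.00749.
z = (0.16979 − 0.188)/0.00749 = -0.01821/0.00749 = -2.431.
p-value = P(Z < -2.431) ≈ 0.0075, so at α = 0.1 we reject H₀.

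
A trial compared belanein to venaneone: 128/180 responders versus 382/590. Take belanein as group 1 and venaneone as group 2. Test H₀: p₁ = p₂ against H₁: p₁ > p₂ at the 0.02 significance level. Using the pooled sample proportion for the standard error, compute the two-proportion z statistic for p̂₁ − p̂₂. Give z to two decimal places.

p̂₁ = 128/180 = 0.7111, p̂₂ = 382/590 = 0.6475.
Pooled p̂ = (128+382)/(180+590) = 510/770 = 0.6623.
SE = √(p̂(1−p̂)(1/n₁+1/n₂)) = √(0.6623·0.3377·0.00725047) = √(0.00162154) = 0.0403.
z = (0.7111 − 0.6475)/0.0403 = 0.0636/0.0403 = 1.58.
p-value = P(Z > 1.581) ≈ 0.0570; since p > α = 0.02, fail to reject H₀.

z = 1.58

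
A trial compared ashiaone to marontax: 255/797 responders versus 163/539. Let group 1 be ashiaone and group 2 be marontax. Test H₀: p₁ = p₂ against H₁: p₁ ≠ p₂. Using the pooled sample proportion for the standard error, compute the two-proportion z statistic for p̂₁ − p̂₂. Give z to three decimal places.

z = 0.678

p̂₁ = 255/797 ≈ 0.31995, p̂₂ = 163/539 ≈ 0.30241.
Pooled p̂ = (255+163)/(797+539) = 418/1336 = 0.31287.
SE = √(p̂(1−p̂)(1/n₁+1/n₂)) = √(0.31287·0.68713·0.00310999) = √(0.000668599) = 0.02586.
z = (0.31995 − 0.30241)/0.02586 = 0.01754/0.02586 = 0.678.
Two-sided p-value ≈ 2·Φ(−0.678) = 0.4976.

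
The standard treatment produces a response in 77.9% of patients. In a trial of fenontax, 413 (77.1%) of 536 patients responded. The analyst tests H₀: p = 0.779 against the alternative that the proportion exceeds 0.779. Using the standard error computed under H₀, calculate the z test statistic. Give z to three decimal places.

p̂ = 413/536 = 0.77052.
Under H₀, SE = √(0.779·0.221/536) = √(0.000321192) = 0.01792.
z = (0.77052 − 0.779)/0.01792 = -0.00848/0.01792 = -0.473.

z = -0.473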